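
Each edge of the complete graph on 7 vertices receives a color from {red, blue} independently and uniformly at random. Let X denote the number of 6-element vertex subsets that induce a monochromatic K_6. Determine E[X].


Let X = Σ_S X_S over the C(7, 6) = 7 subsets S of size 6, where X_S = 1 if the K_6 on S is monochromatic.
For a fixed S, the K_6 on S has C(6, 2) = 15 edges. P[all 15 edges red] = (1/2)^15, and likewise for blue, so P[monochromatic] = 2·(1/2)^15 = 2^{1 − 15} = 1/16384.
By linearity: E[X] = C(7, 6) · 2^{1 − 15} = 7 · 1/16384 = 7/16384.
Numerically: E[X] ≈ 0.000.

E[X] = C(7,6)·2^(1−C(6,2)) = 7/16384 ≈ 0.000.


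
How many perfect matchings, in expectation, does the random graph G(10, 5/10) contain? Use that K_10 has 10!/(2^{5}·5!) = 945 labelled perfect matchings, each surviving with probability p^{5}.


K_10 has 10!/(2^{5}·5!) = 945 labelled perfect matchings.
For each such perfect matching H, let X_H = 1 if all 5 edges of H are present in G. Then P[X_H = 1] = p^{5} = (1/2)^{5} = 1/32.
By linearity of expectation: E[X] = Σ_H E[X_H] = 945 · p^{5} = 945 · 1/32 = 945/32.
Numerically: E[X] ≈ 29.5.

E[X] = 945 · (1/2)^{5} = 945/32 ≈ 29.5.


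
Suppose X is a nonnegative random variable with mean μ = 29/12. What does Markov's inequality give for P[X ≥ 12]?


μ = E[X] = 29/12, a = 12.
Markov: P[X ≥ 12] ≤ μ/a = (29/12)/12 = 29/144.
Numerically: ≈ 0.201.
(Since a = 12 > μ = 2.417, the bound 29/144 is < 1 and informative.)

P[X ≥ 12] ≤ 29/144 ≈ 0.201.


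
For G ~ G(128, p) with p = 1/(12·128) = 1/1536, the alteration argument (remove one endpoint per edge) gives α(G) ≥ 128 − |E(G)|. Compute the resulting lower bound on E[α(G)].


E[|E(G)|] = C(128, 2)·p = 8128 · (1/1536) = 127/24.
E[α(G)] ≥ n − E[|E(G)|] = 128 − 127/24 = 2945/24.
Numerically: ≈ 122.708333.
(This is only a lower bound; the true E[α(G)] may be larger.)

E[α(G)] ≥ 2945/24 ≈ 122.708333.


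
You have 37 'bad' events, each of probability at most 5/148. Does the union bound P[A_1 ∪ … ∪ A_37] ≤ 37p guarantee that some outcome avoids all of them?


Union bound: P[∪_{i=1}^{37} A_i] ≤ Σ_i P[A_i] ≤ 37·p = 37·(5/148) = 5/4.
Numerically: 5/4 ≈ 1.25000.
Is 5/4 < 1? NO.
Since the bound 5/4 is ≥ 1, the union bound is uninformative here; it does NOT by itself certify existence.

37·p = 5/4 ≈ 1.25000; existence NOT certified by the union bound.


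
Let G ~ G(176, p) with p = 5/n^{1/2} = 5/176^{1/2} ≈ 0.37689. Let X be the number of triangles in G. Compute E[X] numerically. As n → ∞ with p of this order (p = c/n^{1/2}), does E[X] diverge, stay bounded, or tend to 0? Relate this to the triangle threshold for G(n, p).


Number of potential triangles: C(176, 3) = 893200.
Each occurs with probability p³ ≈ (0.37689)³ ≈ 5.3535395e-02.
By linearity: E[X] = C(176, 3)·p³ ≈ 893200 · 5.3535395e-02 ≈ 47817.81480.
Since α = 1/2 < 1, p = c/n^{1/2} ≫ 1/n is above the triangle threshold p ~ 1/n. Asymptotically E[X] ~ (c³/6)·n^{3(1−α)} = (5³/6)·n^{1.5} → ∞; triangles are abundant w.h.p.

E[X] ≈ 47817.81480; in regime p = Θ(1/n^{1/2}) E[X] diverges (above the triangle threshold p ~ 1/n).


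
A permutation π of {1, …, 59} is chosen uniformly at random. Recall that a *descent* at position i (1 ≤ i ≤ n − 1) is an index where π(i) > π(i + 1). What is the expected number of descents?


Write X = Σ X_I over i = 1, …, 58, with X_I the indicator of one descent.
There are 58 indicators.
For each fixed i, the pair (π(i), π(i+1)) is a uniformly random ordered pair of distinct values from {1, …, 59}; by symmetry P[π(i) > π(i+1)] = 1/2.
By linearity: E[X] = 58 · (1/2) = (59 − 1) · (1/2) = 29 ≈ 29.000.

E[X] = 29 = 29.000.


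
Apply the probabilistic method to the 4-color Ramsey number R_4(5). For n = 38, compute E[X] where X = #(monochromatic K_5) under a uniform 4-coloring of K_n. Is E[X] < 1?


E[X] = C(38, 5) · 4^{1 − 10} = 501942 · 4^{−9} = 501942/262144.
As a reduced fraction: E[X] = 250971/131072 ≈ 1.9147568.
Is E[X] < 1? NO.
Since E[X] ≥ 1, the first-moment bound is inconclusive at n = 38; it does NOT by itself certify R_4(5) > 38.

E[X] = 250971/131072 ≈ 1.9147568; E[X] ≥ 1; first-moment method inconclusive here.


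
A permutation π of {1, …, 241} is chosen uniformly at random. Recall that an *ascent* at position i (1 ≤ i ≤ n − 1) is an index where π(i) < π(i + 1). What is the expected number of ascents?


Write X = Σ X_I over i = 1, …, 240, with X_I the indicator of one ascent.
There are 240 indicators.
For each fixed i, the pair (π(i), π(i+1)) is a uniformly random ordered pair of distinct values from {1, …, 241}; by symmetry P[π(i) < π(i+1)] = 1/2.
By linearity: E[X] = 240 · (1/2) = (241 − 1) · (1/2) = 120 ≈ 120.000.

E[X] = 120 = 120.000.


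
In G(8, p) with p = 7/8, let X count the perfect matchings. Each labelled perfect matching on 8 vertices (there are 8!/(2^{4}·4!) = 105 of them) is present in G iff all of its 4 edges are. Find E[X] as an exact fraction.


K_8 has 8!/(2^{4}·4!) = 105 labelled perfect matchings.
For each such perfect matching H, let X_H = 1 if all 4 edges of H are present in G. Then P[X_H = 1] = p^{4} = (7/8)^{4} = 2401/4096.
Summing the indicators: E[X] = Σ_H E[X_H] = 105 · p^{4} = 105 · 2401/4096 = 252105/4096.
Numerically: E[X] ≈ 61.549.

E[X] = 105 · (7/8)^{4} = 252105/4096 ≈ 61.549.


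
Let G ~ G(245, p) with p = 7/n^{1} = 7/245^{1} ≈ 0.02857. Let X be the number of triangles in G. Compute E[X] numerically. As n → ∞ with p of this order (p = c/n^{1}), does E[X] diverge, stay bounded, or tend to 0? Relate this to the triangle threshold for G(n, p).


Number of potential triangles: C(245, 3) = 2421090.
Each occurs with probability p³ ≈ (0.02857)³ ≈ 2.332362e-05.
By linearity: E[X] = C(245, 3)·p³ ≈ 2421090 · 2.332362e-05 ≈ 56.4686.
Here α = 1, so p = 7/n is exactly at the triangle threshold p ~ 1/n. Asymptotically E[X] → c³/6 = 7³/6 = 343/6 ≈ 57.1667, a bounded constant. In this regime the triangle count is asymptotically Poisson(c³/6).

E[X] ≈ 56.4686; in regime p = Θ(1/n^{1}) E[X] stays bounded (at the triangle threshold p ~ 1/n).


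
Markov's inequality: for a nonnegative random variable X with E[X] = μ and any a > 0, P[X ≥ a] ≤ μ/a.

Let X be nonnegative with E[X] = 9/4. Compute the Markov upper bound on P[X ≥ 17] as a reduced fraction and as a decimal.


μ = E[X] = 9/4, a = 17.
Markov: P[X ≥ 17] ≤ μ/a = (9/4)/17 = 9/68.
Numerically: ≈ 0.132353.
(Since a = 17 > μ = 2.250000, the bound 9/68 is < 1 and informative.)

P[X ≥ 17] ≤ 9/68 ≈ 0.132353.


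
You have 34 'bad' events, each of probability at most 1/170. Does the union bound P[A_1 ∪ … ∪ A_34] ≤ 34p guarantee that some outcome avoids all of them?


Union bound: P[∪_{i=1}^{34} A_i] ≤ Σ_i P[A_i] ≤ 34·p = 34·(1/170) = 1/5.
Numerically: 1/5 ≈ 0.200000.
Is 1/5 < 1? YES.
Since P[∪ A_i] ≤ 1/5 < 1, the complement has P[∩ A_i^c] ≥ 1 − 1/5 = 4/5 > 0, so some outcome avoids every A_i.

34·p = 1/5 ≈ 0.200000; existence CERTIFIED by the union bound.


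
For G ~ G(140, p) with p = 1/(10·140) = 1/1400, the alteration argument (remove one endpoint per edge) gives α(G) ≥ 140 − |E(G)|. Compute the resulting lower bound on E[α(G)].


E[|E(G)|] = C(140, 2)·p = 9730 · (1/1400) = 139/20.
E[α(G)] ≥ n − E[|E(G)|] = 140 − 139/20 = 2661/20.
Numerically: ≈ 133.05000.
(This is only a lower bound; the true E[α(G)] may be larger.)

E[α(G)] ≥ 2661/20 ≈ 133.05000.


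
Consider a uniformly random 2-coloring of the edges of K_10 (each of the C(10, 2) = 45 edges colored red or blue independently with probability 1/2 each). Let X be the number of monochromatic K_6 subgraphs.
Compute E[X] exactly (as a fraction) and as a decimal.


Let X = Σ_S X_S over the C(10, 6) = 210 subsets S of size 6, where X_S = 1 if the K_6 on S is monochromatic.
For a fixed S, the K_6 on S has C(6, 2) = 15 edges. P[all 15 edges red] = (1/2)^15, and likewise for blue, so P[monochromatic] = 2·(1/2)^15 = 2^{1 − 15} = 1/16384.
By linearity of expectation: E[X] = C(10, 6) · 2^{1 − 15} = 210 · 1/16384 = 105/8192.
Numerically: E[X] ≈ 0.0128.

E[X] = C(10,6)·2^(1−C(6,2)) = 105/8192 ≈ 0.0128.


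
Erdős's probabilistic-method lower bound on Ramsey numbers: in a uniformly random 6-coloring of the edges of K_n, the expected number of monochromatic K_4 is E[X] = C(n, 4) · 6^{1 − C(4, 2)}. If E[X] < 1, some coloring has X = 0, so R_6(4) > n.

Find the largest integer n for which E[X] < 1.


We need C(n, 4) · 6^{1 − 6} < 1, i.e. C(n, 4) < 6^{6 − 1} = 7776.
Check values of n near the boundary:
  n = 16: C(16, 4) = 1820; 1820 < 7776? YES
  n = 17: C(17, 4) = 2380; 2380 < 7776? YES
  n = 18: C(18, 4) = 3060; 3060 < 7776? YES
  n = 19: C(19, 4) = 3876; 3876 < 7776? YES
  n = 20: C(20, 4) = 4845; 4845 < 7776? YES
  n = 21: C(21, 4) = 5985; 5985 < 7776? YES
  n = 22: C(22, 4) = 7315; 7315 < 7776? YES
  n = 23: C(23, 4) = 8855; 8855 < 7776? NO
  n = 24: C(24, 4) = 10626; 10626 < 7776? NO
The largest n with C(n, 4) < 7776 is n = 22 (where E[X] = 7315/7776 ≈ 0.9407150). Hence R_6(4) > 22, i.e. R_6(4) ≥ 23.

Largest n = 22; hence R_6(4) > 22.


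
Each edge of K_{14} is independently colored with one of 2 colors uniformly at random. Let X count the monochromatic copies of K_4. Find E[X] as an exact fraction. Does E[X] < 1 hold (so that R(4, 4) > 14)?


E[X] = C(14, 4) · 2^{1 − 6} = 1001 · 2^{−5} = 1001/32.
As a reduced fraction: E[X] = 1001/32 ≈ 31.2812.
Is E[X] < 1? NO.
Since E[X] ≥ 1, the first-moment bound is inconclusive at n = 14; it does NOT by itself certify R(4, 4) > 14.

E[X] = 1001/32 ≈ 31.2812; E[X] ≥ 1; first-moment method inconclusive here.


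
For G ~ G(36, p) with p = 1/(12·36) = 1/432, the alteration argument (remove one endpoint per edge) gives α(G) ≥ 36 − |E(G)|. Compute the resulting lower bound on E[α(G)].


E[|E(G)|] = C(36, 2)·p = 630 · (1/432) = 35/24.
E[α(G)] ≥ n − E[|E(G)|] = 36 − 35/24 = 829/24.
Numerically: ≈ 34.542.
(This is only a lower bound; the true E[α(G)] may be larger.)

E[α(G)] ≥ 829/24 ≈ 34.542.


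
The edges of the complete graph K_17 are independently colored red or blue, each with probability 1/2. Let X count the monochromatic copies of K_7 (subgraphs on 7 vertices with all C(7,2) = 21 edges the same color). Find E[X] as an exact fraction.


Let X = Σ_S X_S over the C(17, 7) = 19448 subsets S of size 7, where X_S = 1 if the K_7 on S is monochromatic.
For a fixed S, the K_7 on S has C(7, 2) = 21 edges. P[all 21 edges red] = (1/2)^21, and likewise for blue, so P[monochromatic] = 2·(1/2)^21 = 2^{1 − 21} = 1/1048576.
By linearity of expectation: E[X] = C(17, 7) · 2^{1 − 21} = 19448 · 1/1048576 = 2431/131072.
Numerically: E[X] ≈ 0.018547.

E[X] = C(17,7)·2^(1−C(7,2)) = 2431/131072 ≈ 0.018547.


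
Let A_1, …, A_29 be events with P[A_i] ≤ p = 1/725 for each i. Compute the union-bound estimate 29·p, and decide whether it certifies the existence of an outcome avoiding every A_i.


Union bound: P[∪_{i=1}^{29} A_i] ≤ Σ_i P[A_i] ≤ 29·p = 29·(1/725) = 1/25.
Numerically: 1/25 ≈ 0.0400000.
Is 1/25 < 1? YES.
Since P[∪ A_i] ≤ 1/25 < 1, the complement has P[∩ A_i^c] ≥ 1 − 1/25 = 24/25 > 0, so some outcome avoids every A_i.

29·p = 1/25 ≈ 0.0400000; existence CERTIFIED by the union bound.


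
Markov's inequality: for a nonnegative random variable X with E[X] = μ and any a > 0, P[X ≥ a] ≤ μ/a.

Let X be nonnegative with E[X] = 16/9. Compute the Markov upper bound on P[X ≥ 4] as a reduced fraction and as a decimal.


μ = E[X] = 16/9, a = 4.
Markov: P[X ≥ 4] ≤ μ/a = (16/9)/4 = 4/9.
Numerically: ≈ 0.444.
(Since a = 4 > μ = 1.778, the bound 4/9 is < 1 and informative.)

P[X ≥ 4] ≤ 4/9 ≈ 0.444.


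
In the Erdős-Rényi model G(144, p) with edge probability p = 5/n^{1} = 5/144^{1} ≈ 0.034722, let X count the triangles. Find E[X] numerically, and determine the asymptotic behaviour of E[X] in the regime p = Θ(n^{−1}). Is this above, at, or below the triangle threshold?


Number of potential triangles: C(144, 3) = 487344.
Each occurs with probability p³ ≈ (0.034722)³ ≈ 4.1862247e-05.
By linearity: E[X] = C(144, 3)·p³ ≈ 487344 · 4.1862247e-05 ≈ 20.40131.
Here α = 1, so p = 5/n is exactly at the triangle threshold p ~ 1/n. Asymptotically E[X] → c³/6 = 5³/6 = 125/6 ≈ 20.83333, a bounded constant. In this regime the triangle count is asymptotically Poisson(c³/6).

E[X] ≈ 20.40131; in regime p = Θ(1/n^{1}) E[X] stays bounded (at the triangle threshold p ~ 1/n).


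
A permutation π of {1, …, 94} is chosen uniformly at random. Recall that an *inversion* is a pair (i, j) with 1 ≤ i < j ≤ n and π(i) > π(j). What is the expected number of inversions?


Write X = Σ X_I over the C(94, 2) = 4371 pairs i < j, with X_I the indicator of one inversion.
There are 4371 indicators.
For each fixed pair i < j, the values π(i) and π(j) are two distinct elements of {1, …, 94} in uniformly random order; by symmetry P[π(i) > π(j)] = 1/2.
By linearity: E[X] = 4371 · (1/2) = C(94, 2) · (1/2) = 4371/2 = 4371/2 ≈ 2185.5000.

E[X] = 4371/2 = 2185.5000.


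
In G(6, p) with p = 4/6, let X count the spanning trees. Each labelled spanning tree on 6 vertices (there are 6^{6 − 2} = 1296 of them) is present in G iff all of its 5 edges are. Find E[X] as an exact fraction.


K_6 has 6^{6 − 2} = 1296 labelled spanning trees.
For each such spanning tree H, let X_H = 1 if all 5 edges of H are present in G. Then P[X_H = 1] = p^{5} = (2/3)^{5} = 32/243.
By linearity: E[X] = Σ_H E[X_H] = 1296 · p^{5} = 1296 · 32/243 = 512/3.
Numerically: E[X] ≈ 170.7.

E[X] = 1296 · (2/3)^{5} = 512/3 ≈ 170.7.


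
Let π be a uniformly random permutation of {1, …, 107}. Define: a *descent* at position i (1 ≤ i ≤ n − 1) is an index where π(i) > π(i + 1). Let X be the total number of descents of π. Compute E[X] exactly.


Write X = Σ X_I over i = 1, …, 106, with X_I the indicator of one descent.
There are 106 indicators.
For each fixed i, the pair (π(i), π(i+1)) is a uniformly random ordered pair of distinct values from {1, …, 107}; by symmetry P[π(i) > π(i+1)] = 1/2.
By linearity: E[X] = 106 · (1/2) = (107 − 1) · (1/2) = 53 ≈ 53.00000.

E[X] = 53 = 53.00000.


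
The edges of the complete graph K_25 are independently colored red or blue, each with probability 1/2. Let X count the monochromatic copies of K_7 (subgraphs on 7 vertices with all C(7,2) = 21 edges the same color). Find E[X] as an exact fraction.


Let X = Σ_S X_S over the C(25, 7) = 480700 subsets S of size 7, where X_S = 1 if the K_7 on S is monochromatic.
For a fixed S, the K_7 on S has C(7, 2) = 21 edges. P[all 21 edges red] = (1/2)^21, and likewise for blue, so P[monochromatic] = 2·(1/2)^21 = 2^{1 − 21} = 1/1048576.
Summing: E[X] = C(25, 7) · 2^{1 − 21} = 480700 · 1/1048576 = 120175/262144.
Numerically: E[X] ≈ 0.45843.

E[X] = C(25,7)·2^(1−C(7,2)) = 120175/262144 ≈ 0.45843.


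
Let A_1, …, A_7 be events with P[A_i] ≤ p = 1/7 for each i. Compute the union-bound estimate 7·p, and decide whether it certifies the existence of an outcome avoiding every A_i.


Union bound: P[∪_{i=1}^{7} A_i] ≤ Σ_i P[A_i] ≤ 7·p = 7·(1/7) = 1.
Numerically: 1 ≈ 1.0000.
Is 1 < 1? NO.
Since the bound 1 is ≥ 1, the union bound is uninformative here; it does NOT by itself certify existence.

7·p = 1 ≈ 1.0000; existence NOT certified by the union bound.


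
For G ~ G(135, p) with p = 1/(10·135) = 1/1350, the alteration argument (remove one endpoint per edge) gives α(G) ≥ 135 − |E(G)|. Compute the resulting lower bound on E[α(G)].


E[|E(G)|] = C(135, 2)·p = 9045 · (1/1350) = 67/10.
E[α(G)] ≥ n − E[|E(G)|] = 135 − 67/10 = 1283/10.
Numerically: ≈ 128.300.
(This is only a lower bound; the true E[α(G)] may be larger.)

E[α(G)] ≥ 1283/10 ≈ 128.300.


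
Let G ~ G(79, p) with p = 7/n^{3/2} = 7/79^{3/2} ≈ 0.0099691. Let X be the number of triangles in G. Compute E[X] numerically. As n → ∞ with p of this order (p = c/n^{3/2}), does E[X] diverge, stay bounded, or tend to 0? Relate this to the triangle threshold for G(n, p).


Number of potential triangles: C(79, 3) = 79079.
Each occurs with probability p³ ≈ (0.0099691)³ ≈ 9.9076854e-07.
By linearity: E[X] = C(79, 3)·p³ ≈ 79079 · 9.9076854e-07 ≈ 0.07835.
Since α = 3/2 > 1, p = c/n^{3/2} = o(1/n) is below the triangle threshold p ~ 1/n. Asymptotically E[X] ~ (c³/6)·n^{3(1−α)} = (7³/6)·n^{-1.5} → 0, so by Markov's inequality G has no triangles w.h.p.

E[X] ≈ 0.07835; in regime p = Θ(1/n^{3/2}) E[X] tends to 0 (below the triangle threshold p ~ 1/n).


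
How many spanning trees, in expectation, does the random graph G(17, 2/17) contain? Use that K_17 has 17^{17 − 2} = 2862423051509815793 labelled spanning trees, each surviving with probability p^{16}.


K_17 has 17^{17 − 2} = 2862423051509815793 labelled spanning trees.
For each such spanning tree H, let X_H = 1 if all 16 edges of H are present in G. Then P[X_H = 1] = p^{16} = (2/17)^{16} = 65536/48661191875666868481.
By linearity of expectation: E[X] = Σ_H E[X_H] = 2862423051509815793 · p^{16} = 2862423051509815793 · 65536/48661191875666868481 = 65536/17.
Numerically: E[X] ≈ 3855.06.

E[X] = 2862423051509815793 · (2/17)^{16} = 65536/17 ≈ 3855.06.


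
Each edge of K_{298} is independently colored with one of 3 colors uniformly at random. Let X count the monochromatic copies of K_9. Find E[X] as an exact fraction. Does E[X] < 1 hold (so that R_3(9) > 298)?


E[X] = C(298, 9) · 3^{1 − 36} = 45207677551849890 · 3^{−35} = 45207677551849890/50031545098999707.
As a reduced fraction: E[X] = 15069225850616630/16677181699666569 ≈ 0.90358.
Is E[X] < 1? YES.
Since E[X] < 1, there exists a 3-coloring of K_{298} with no monochromatic K_9; hence R_3(9) > 298.

E[X] = 15069225850616630/16677181699666569 ≈ 0.90358; E[X] < 1, so R_3(9) > 298.


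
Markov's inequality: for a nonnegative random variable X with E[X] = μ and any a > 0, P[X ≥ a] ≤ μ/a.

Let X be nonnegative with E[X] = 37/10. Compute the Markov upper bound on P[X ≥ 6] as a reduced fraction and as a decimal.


μ = E[X] = 37/10, a = 6.
Markov: P[X ≥ 6] ≤ μ/a = (37/10)/6 = 37/60.
Numerically: ≈ 0.616667.
(Since a = 6 > μ = 3.700000, the bound 37/60 is < 1 and informative.)

P[X ≥ 6] ≤ 37/60 ≈ 0.616667.


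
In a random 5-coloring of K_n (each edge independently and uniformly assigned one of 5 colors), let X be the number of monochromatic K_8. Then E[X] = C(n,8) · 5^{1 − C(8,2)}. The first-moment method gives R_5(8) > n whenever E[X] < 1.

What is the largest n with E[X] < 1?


We need C(n, 8) · 5^{1 − 28} < 1, i.e. C(n, 8) < 5^{28 − 1} = 7450580596923828125.
Check values of n near the boundary:
  n = 859: C(859, 8) = 7115855595170747139; 7115855595170747139 < 7450580596923828125? YES
  n = 860: C(860, 8) = 7182671140665308145; 7182671140665308145 < 7450580596923828125? YES
  n = 861: C(861, 8) = 7250034996615275865; 7250034996615275865 < 7450580596923828125? YES
  n = 862: C(862, 8) = 7317951015318931845; 7317951015318931845 < 7450580596923828125? YES
  n = 863: C(863, 8) = 7386423071602617757; 7386423071602617757 < 7450580596923828125? YES
  n = 864: C(864, 8) = 7455455062926006708; 7455455062926006708 < 7450580596923828125? NO
The largest n with C(n, 8) < 7450580596923828125 is n = 863 (where E[X] = 7386423071602617757/7450580596923828125 ≈ 0.991389). Hence R_5(8) > 863, i.e. R_5(8) ≥ 864.

Largest n = 863; hence R_5(8) > 863.


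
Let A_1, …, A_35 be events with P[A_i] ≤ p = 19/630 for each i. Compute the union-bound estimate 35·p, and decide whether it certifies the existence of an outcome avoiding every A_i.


Union bound: P[∪_{i=1}^{35} A_i] ≤ Σ_i P[A_i] ≤ 35·p = 35·(19/630) = 19/18.
Numerically: 19/18 ≈ 1.0555556.
Is 19/18 < 1? NO.
Since the bound 19/18 is ≥ 1, the union bound is uninformative here; it does NOT by itself certify existence.

35·p = 19/18 ≈ 1.0555556; existence NOT certified by the union bound.


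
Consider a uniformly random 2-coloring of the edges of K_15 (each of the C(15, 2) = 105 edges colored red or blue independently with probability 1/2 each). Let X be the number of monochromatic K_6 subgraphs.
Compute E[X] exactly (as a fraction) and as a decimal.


Let X = Σ_S X_S over the C(15, 6) = 5005 subsets S of size 6, where X_S = 1 if the K_6 on S is monochromatic.
For a fixed S, the K_6 on S has C(6, 2) = 15 edges. P[all 15 edges red] = (1/2)^15, and likewise for blue, so P[monochromatic] = 2·(1/2)^15 = 2^{1 − 15} = 1/16384.
By linearity: E[X] = C(15, 6) · 2^{1 − 15} = 5005 · 1/16384 = 5005/16384.
Numerically: E[X] ≈ 0.305.

E[X] = C(15,6)·2^(1−C(6,2)) = 5005/16384 ≈ 0.305.


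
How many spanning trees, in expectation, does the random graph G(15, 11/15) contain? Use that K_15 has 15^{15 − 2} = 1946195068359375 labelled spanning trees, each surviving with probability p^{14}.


K_15 has 15^{15 − 2} = 1946195068359375 labelled spanning trees.
For each such spanning tree H, let X_H = 1 if all 14 edges of H are present in G. Then P[X_H = 1] = p^{14} = (11/15)^{14} = 379749833583241/29192926025390625.
By linearity: E[X] = Σ_H E[X_H] = 1946195068359375 · p^{14} = 1946195068359375 · 379749833583241/29192926025390625 = 379749833583241/15.
Numerically: E[X] ≈ 2.53167e+13.

E[X] = 1946195068359375 · (11/15)^{14} = 379749833583241/15 ≈ 2.53167e+13.


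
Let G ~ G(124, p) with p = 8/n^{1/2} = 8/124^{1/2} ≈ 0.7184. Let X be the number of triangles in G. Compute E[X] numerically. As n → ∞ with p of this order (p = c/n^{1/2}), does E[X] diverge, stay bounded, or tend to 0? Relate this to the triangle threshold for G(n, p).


Number of potential triangles: C(124, 3) = 310124.
Each occurs with probability p³ ≈ (0.7184)³ ≈ 3.707980e-01.
By linearity: E[X] = C(124, 3)·p³ ≈ 310124 · 3.707980e-01 ≈ 114993.3723.
Since α = 1/2 < 1, p = c/n^{1/2} ≫ 1/n is above the triangle threshold p ~ 1/n. Asymptotically E[X] ~ (c³/6)·n^{3(1−α)} = (8³/6)·n^{1.5} → ∞; triangles are abundant w.h.p.

E[X] ≈ 114993.3723; in regime p = Θ(1/n^{1/2}) E[X] diverges (above the triangle threshold p ~ 1/n).


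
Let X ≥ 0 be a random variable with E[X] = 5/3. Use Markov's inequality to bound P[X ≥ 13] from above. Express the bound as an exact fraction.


μ = E[X] = 5/3, a = 13.
Markov: P[X ≥ 13] ≤ μ/a = (5/3)/13 = 5/39.
Numerically: ≈ 0.128.
(Since a = 13 > μ = 1.667, the bound 5/39 is < 1 and informative.)

P[X ≥ 13] ≤ 5/39 ≈ 0.128.


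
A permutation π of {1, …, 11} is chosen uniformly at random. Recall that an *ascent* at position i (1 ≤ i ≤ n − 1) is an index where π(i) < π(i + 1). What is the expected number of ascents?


Write X = Σ X_I over i = 1, …, 10, with X_I the indicator of one ascent.
There are 10 indicators.
For each fixed i, the pair (π(i), π(i+1)) is a uniformly random ordered pair of distinct values from {1, …, 11}; by symmetry P[π(i) < π(i+1)] = 1/2.
By linearity: E[X] = 10 · (1/2) = (11 − 1) · (1/2) = 5 ≈ 5.000.

E[X] = 5 = 5.000.


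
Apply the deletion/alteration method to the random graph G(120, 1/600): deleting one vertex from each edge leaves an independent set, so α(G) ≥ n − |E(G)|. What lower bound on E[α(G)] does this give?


E[|E(G)|] = C(120, 2)·p = 7140 · (1/600) = 119/10.
E[α(G)] ≥ n − E[|E(G)|] = 120 − 119/10 = 1081/10.
Numerically: ≈ 108.100.
(This is only a lower bound; the true E[α(G)] may be larger.)

E[α(G)] ≥ 1081/10 ≈ 108.100.


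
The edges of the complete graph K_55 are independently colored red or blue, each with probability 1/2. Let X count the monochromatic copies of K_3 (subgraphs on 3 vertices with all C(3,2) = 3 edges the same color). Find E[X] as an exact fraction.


Let X = Σ_S X_S over the C(55, 3) = 26235 subsets S of size 3, where X_S = 1 if the K_3 on S is monochromatic.
For a fixed S, the K_3 on S has C(3, 2) = 3 edges. P[all 3 edges red] = (1/2)^3, and likewise for blue, so P[monochromatic] = 2·(1/2)^3 = 2^{1 − 3} = 1/4.
Summing: E[X] = C(55, 3) · 2^{1 − 3} = 26235 · 1/4 = 26235/4.
Numerically: E[X] ≈ 6558.75000.

E[X] = C(55,3)·2^(1−C(3,2)) = 26235/4 ≈ 6558.75000.


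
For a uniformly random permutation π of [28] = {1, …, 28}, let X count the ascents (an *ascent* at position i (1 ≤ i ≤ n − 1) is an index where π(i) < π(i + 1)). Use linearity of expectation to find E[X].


Write X = Σ X_I over i = 1, …, 27, with X_I the indicator of one ascent.
There are 27 indicators.
For each fixed i, the pair (π(i), π(i+1)) is a uniformly random ordered pair of distinct values from {1, …, 28}; by symmetry P[π(i) < π(i+1)] = 1/2.
By linearity: E[X] = 27 · (1/2) = (28 − 1) · (1/2) = 27/2 ≈ 13.500000.

E[X] = 27/2 = 13.500000.


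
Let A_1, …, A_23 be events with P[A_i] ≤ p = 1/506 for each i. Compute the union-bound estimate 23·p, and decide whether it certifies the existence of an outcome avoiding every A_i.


Union bound: P[∪_{i=1}^{23} A_i] ≤ Σ_i P[A_i] ≤ 23·p = 23·(1/506) = 1/22.
Numerically: 1/22 ≈ 0.045.
Is 1/22 < 1? YES.
Since P[∪ A_i] ≤ 1/22 < 1, the complement has P[∩ A_i^c] ≥ 1 − 1/22 = 21/22 > 0, so some outcome avoids every A_i.

23·p = 1/22 ≈ 0.045; existence CERTIFIED by the union bound.


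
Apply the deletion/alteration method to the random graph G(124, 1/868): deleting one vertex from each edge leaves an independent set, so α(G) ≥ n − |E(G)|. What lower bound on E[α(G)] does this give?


E[|E(G)|] = C(124, 2)·p = 7626 · (1/868) = 123/14.
E[α(G)] ≥ n − E[|E(G)|] = 124 − 123/14 = 1613/14.
Numerically: ≈ 115.214286.
(This is only a lower bound; the true E[α(G)] may be larger.)

E[α(G)] ≥ 1613/14 ≈ 115.214286.


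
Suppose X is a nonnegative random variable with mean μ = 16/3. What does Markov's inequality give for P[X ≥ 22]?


μ = E[X] = 16/3, a = 22.
Markov: P[X ≥ 22] ≤ μ/a = (16/3)/22 = 8/33.
Numerically: ≈ 0.242424.
(Since a = 22 > μ = 5.333333, the bound 8/33 is < 1 and informative.)

P[X ≥ 22] ≤ 8/33 ≈ 0.242424.


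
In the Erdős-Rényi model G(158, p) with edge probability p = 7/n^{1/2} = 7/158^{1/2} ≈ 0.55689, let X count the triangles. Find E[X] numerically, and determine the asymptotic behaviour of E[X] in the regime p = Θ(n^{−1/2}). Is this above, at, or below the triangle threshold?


Number of potential triangles: C(158, 3) = 644956.
Each occurs with probability p³ ≈ (0.55689)³ ≈ 1.72706423e-01.
By linearity: E[X] = C(158, 3)·p³ ≈ 644956 · 1.72706423e-01 ≈ 111388.043806.
Since α = 1/2 < 1, p = c/n^{1/2} ≫ 1/n is above the triangle threshold p ~ 1/n. Asymptotically E[X] ~ (c³/6)·n^{3(1−α)} = (7³/6)·n^{1.5} → ∞; triangles are abundant w.h.p.

E[X] ≈ 111388.043806; in regime p = Θ(1/n^{1/2}) E[X] diverges (above the triangle threshold p ~ 1/n).


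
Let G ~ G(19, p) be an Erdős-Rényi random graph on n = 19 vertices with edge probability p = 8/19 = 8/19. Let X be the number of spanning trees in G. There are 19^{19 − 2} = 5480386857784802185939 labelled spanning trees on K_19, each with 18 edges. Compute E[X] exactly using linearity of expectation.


K_19 has 19^{19 − 2} = 5480386857784802185939 labelled spanning trees.
For each such spanning tree H, let X_H = 1 if all 18 edges of H are present in G. Then P[X_H = 1] = p^{18} = (8/19)^{18} = 18014398509481984/104127350297911241532841.
Summing the indicators: E[X] = Σ_H E[X_H] = 5480386857784802185939 · p^{18} = 5480386857784802185939 · 18014398509481984/104127350297911241532841 = 18014398509481984/19.
Numerically: E[X] ≈ 9.48e+14.

E[X] = 5480386857784802185939 · (8/19)^{18} = 18014398509481984/19 ≈ 9.48e+14.


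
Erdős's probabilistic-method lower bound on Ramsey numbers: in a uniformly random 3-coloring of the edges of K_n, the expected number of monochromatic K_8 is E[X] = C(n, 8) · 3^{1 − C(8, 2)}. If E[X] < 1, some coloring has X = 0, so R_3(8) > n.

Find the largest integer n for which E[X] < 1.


We need C(n, 8) · 3^{1 − 28} < 1, i.e. C(n, 8) < 3^{28 − 1} = 7625597484987.
Check values of n near the boundary:
  n = 152: C(152, 8) = 5859727868575; 5859727868575 < 7625597484987? YES
  n = 153: C(153, 8) = 6183023199255; 6183023199255 < 7625597484987? YES
  n = 154: C(154, 8) = 6521818990995; 6521818990995 < 7625597484987? YES
  n = 155: C(155, 8) = 6876747915675; 6876747915675 < 7625597484987? YES
  n = 156: C(156, 8) = 7248464019225; 7248464019225 < 7625597484987? YES
  n = 157: C(157, 8) = 7637643295425; 7637643295425 < 7625597484987? NO
  n = 158: C(158, 8) = 8044984271181; 8044984271181 < 7625597484987? NO
The largest n with C(n, 8) < 7625597484987 is n = 156 (where E[X] = 805384891025/847288609443 ≈ 0.9505). Hence R_3(8) > 156, i.e. R_3(8) ≥ 157.

Largest n = 156; hence R_3(8) > 156.


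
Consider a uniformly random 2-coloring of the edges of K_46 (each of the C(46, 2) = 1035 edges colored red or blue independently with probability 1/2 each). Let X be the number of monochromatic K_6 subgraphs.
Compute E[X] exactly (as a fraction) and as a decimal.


Let X = Σ_S X_S over the C(46, 6) = 9366819 subsets S of size 6, where X_S = 1 if the K_6 on S is monochromatic.
For a fixed S, the K_6 on S has C(6, 2) = 15 edges. P[all 15 edges red] = (1/2)^15, and likewise for blue, so P[monochromatic] = 2·(1/2)^15 = 2^{1 − 15} = 1/16384.
By linearity of expectation: E[X] = C(46, 6) · 2^{1 − 15} = 9366819 · 1/16384 = 9366819/16384.
Numerically: E[X] ≈ 571.7053.

E[X] = C(46,6)·2^(1−C(6,2)) = 9366819/16384 ≈ 571.7053.


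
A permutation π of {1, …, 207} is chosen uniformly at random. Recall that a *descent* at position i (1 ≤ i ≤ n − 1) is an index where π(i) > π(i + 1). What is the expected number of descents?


Write X = Σ X_I over i = 1, …, 206, with X_I the indicator of one descent.
There are 206 indicators.
For each fixed i, the pair (π(i), π(i+1)) is a uniformly random ordered pair of distinct values from {1, …, 207}; by symmetry P[π(i) > π(i+1)] = 1/2.
By linearity: E[X] = 206 · (1/2) = (207 − 1) · (1/2) = 103 ≈ 103.00000.

E[X] = 103 = 103.00000.


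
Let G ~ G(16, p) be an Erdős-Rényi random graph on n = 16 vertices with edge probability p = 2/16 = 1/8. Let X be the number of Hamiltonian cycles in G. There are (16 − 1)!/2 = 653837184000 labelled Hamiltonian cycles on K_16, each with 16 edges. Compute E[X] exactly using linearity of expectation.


K_16 has (16 − 1)!/2 = 653837184000 labelled Hamiltonian cycles.
For each such Hamiltonian cycle H, let X_H = 1 if all 16 edges of H are present in G. Then P[X_H = 1] = p^{16} = (1/8)^{16} = 1/281474976710656.
Summing the indicators: E[X] = Σ_H E[X_H] = 653837184000 · p^{16} = 653837184000 · 1/281474976710656 = 638512875/274877906944.
Numerically: E[X] ≈ 0.0023229.

E[X] = 653837184000 · (1/8)^{16} = 638512875/274877906944 ≈ 0.0023229.


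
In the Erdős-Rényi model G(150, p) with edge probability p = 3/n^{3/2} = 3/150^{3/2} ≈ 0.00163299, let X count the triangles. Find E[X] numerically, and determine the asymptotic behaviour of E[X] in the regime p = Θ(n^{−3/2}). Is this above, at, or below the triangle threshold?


Number of potential triangles: C(150, 3) = 551300.
Each occurs with probability p³ ≈ (0.00163299)³ ≈ 4.35464843e-09.
By linearity: E[X] = C(150, 3)·p³ ≈ 551300 · 4.35464843e-09 ≈ 0.002401.
Since α = 3/2 > 1, p = c/n^{3/2} = o(1/n) is below the triangle threshold p ~ 1/n. Asymptotically E[X] ~ (c³/6)·n^{3(1−α)} = (3³/6)·n^{-1.5} → 0, so by Markov's inequality G has no triangles w.h.p.

E[X] ≈ 0.002401; in regime p = Θ(1/n^{3/2}) E[X] tends to 0 (below the triangle threshold p ~ 1/n).


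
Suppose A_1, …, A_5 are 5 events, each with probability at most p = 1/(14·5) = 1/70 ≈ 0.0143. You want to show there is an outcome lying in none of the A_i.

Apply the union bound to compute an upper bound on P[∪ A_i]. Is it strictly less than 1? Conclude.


Union bound: P[∪_{i=1}^{5} A_i] ≤ Σ_i P[A_i] ≤ 5·p = 5·(1/70) = 1/14.
Numerically: 1/14 ≈ 0.0714.
Is 1/14 < 1? YES.
Since P[∪ A_i] ≤ 1/14 < 1, the complement has P[∩ A_i^c] ≥ 1 − 1/14 = 13/14 > 0, so some outcome avoids every A_i.

5·p = 1/14 ≈ 0.0714; existence CERTIFIED by the union bound.


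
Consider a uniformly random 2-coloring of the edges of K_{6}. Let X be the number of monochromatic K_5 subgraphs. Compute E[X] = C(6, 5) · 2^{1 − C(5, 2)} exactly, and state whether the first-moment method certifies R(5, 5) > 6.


E[X] = C(6, 5) · 2^{1 − 10} = 6 · 2^{−9} = 6/512.
As a reduced fraction: E[X] = 3/256 ≈ 0.011719.
Is E[X] < 1? YES.
Since E[X] < 1, there exists a 2-coloring of K_{6} with no monochromatic K_5; hence R(5, 5) > 6.

E[X] = 3/256 ≈ 0.011719; E[X] < 1, so R(5, 5) > 6.


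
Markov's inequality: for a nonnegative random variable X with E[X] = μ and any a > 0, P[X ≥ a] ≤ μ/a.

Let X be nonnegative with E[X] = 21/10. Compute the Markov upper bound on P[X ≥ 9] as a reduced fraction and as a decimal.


μ = E[X] = 21/10, a = 9.
Markov: P[X ≥ 9] ≤ μ/a = (21/10)/9 = 7/30.
Numerically: ≈ 0.2333.
(Since a = 9 > μ = 2.1000, the bound 7/30 is < 1 and informative.)

P[X ≥ 9] ≤ 7/30 ≈ 0.2333.


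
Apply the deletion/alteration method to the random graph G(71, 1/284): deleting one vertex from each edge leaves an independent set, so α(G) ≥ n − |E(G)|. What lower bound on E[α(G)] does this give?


E[|E(G)|] = C(71, 2)·p = 2485 · (1/284) = 35/4.
E[α(G)] ≥ n − E[|E(G)|] = 71 − 35/4 = 249/4.
Numerically: ≈ 62.2500.
(This is only a lower bound; the true E[α(G)] may be larger.)

E[α(G)] ≥ 249/4 ≈ 62.2500.


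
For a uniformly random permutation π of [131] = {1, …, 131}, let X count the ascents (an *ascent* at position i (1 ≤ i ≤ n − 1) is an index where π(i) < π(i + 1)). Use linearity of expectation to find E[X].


Write X = Σ X_I over i = 1, …, 130, with X_I the indicator of one ascent.
There are 130 indicators.
For each fixed i, the pair (π(i), π(i+1)) is a uniformly random ordered pair of distinct values from {1, …, 131}; by symmetry P[π(i) < π(i+1)] = 1/2.
By linearity: E[X] = 130 · (1/2) = (131 − 1) · (1/2) = 65 ≈ 65.000.

E[X] = 65 = 65.000.


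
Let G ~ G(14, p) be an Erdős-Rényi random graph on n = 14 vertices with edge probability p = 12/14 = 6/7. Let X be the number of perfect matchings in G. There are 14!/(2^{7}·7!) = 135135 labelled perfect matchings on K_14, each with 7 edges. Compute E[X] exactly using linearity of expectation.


K_14 has 14!/(2^{7}·7!) = 135135 labelled perfect matchings.
For each such perfect matching H, let X_H = 1 if all 7 edges of H are present in G. Then P[X_H = 1] = p^{7} = (6/7)^{7} = 279936/823543.
Summing the indicators: E[X] = Σ_H E[X_H] = 135135 · p^{7} = 135135 · 279936/823543 = 5404164480/117649.
Numerically: E[X] ≈ 45935.

E[X] = 135135 · (6/7)^{7} = 5404164480/117649 ≈ 45935.


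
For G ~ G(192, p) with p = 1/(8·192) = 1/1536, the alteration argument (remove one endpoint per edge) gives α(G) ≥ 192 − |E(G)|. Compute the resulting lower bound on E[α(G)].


E[|E(G)|] = C(192, 2)·p = 18336 · (1/1536) = 191/16.
E[α(G)] ≥ n − E[|E(G)|] = 192 − 191/16 = 2881/16.
Numerically: ≈ 180.06250.
(This is only a lower bound; the true E[α(G)] may be larger.)

E[α(G)] ≥ 2881/16 ≈ 180.06250.


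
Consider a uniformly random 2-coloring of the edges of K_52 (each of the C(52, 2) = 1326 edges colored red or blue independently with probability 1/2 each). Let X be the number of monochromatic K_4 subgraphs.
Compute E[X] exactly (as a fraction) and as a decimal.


Let X = Σ_S X_S over the C(52, 4) = 270725 subsets S of size 4, where X_S = 1 if the K_4 on S is monochromatic.
For a fixed S, the K_4 on S has C(4, 2) = 6 edges. P[all 6 edges red] = (1/2)^6, and likewise for blue, so P[monochromatic] = 2·(1/2)^6 = 2^{1 − 6} = 1/32.
By linearity of expectation: E[X] = C(52, 4) · 2^{1 − 6} = 270725 · 1/32 = 270725/32.
Numerically: E[X] ≈ 8460.15625.

E[X] = C(52,4)·2^(1−C(4,2)) = 270725/32 ≈ 8460.15625.


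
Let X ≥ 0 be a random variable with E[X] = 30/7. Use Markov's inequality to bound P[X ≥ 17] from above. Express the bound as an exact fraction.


μ = E[X] = 30/7, a = 17.
Markov: P[X ≥ 17] ≤ μ/a = (30/7)/17 = 30/119.
Numerically: ≈ 0.25210.
(Since a = 17 > μ = 4.28571, the bound 30/119 is < 1 and informative.)

P[X ≥ 17] ≤ 30/119 ≈ 0.25210.


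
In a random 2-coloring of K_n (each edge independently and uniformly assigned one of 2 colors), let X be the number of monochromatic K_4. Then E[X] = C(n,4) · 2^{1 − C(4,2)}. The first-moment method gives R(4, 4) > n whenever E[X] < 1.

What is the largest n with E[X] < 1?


We need C(n, 4) · 2^{1 − 6} < 1, i.e. C(n, 4) < 2^{6 − 1} = 32.
Check values of n near the boundary:
  n = 4: C(4, 4) = 1; 1 < 32? YES
  n = 5: C(5, 4) = 5; 5 < 32? YES
  n = 6: C(6, 4) = 15; 15 < 32? YES
  n = 7: C(7, 4) = 35; 35 < 32? NO
  n = 8: C(8, 4) = 70; 70 < 32? NO
  n = 9: C(9, 4) = 126; 126 < 32? NO
The largest n with C(n, 4) < 32 is n = 6 (where E[X] = 15/32 ≈ 0.469). Hence R(4, 4) > 6, i.e. R(4, 4) ≥ 7.

Largest n = 6; hence R(4, 4) > 6.


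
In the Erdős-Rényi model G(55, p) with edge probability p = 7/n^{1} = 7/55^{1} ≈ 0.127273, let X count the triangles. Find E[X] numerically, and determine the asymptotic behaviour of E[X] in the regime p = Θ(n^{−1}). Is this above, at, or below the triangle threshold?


Number of potential triangles: C(55, 3) = 26235.
Each occurs with probability p³ ≈ (0.127273)³ ≈ 2.06160781e-03.
By linearity: E[X] = C(55, 3)·p³ ≈ 26235 · 2.06160781e-03 ≈ 54.086281.
Here α = 1, so p = 7/n is exactly at the triangle threshold p ~ 1/n. Asymptotically E[X] → c³/6 = 7³/6 = 343/6 ≈ 57.166667, a bounded constant. In this regime the triangle count is asymptotically Poisson(c³/6).

E[X] ≈ 54.086281; in regime p = Θ(1/n^{1}) E[X] stays bounded (at the triangle threshold p ~ 1/n).


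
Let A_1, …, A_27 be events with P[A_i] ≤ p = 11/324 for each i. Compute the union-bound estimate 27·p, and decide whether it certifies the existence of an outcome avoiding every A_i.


Union bound: P[∪_{i=1}^{27} A_i] ≤ Σ_i P[A_i] ≤ 27·p = 27·(11/324) = 11/12.
Numerically: 11/12 ≈ 0.91667.
Is 11/12 < 1? YES.
Since P[∪ A_i] ≤ 11/12 < 1, the complement has P[∩ A_i^c] ≥ 1 − 11/12 = 1/12 > 0, so some outcome avoids every A_i.

27·p = 11/12 ≈ 0.91667; existence CERTIFIED by the union bound.


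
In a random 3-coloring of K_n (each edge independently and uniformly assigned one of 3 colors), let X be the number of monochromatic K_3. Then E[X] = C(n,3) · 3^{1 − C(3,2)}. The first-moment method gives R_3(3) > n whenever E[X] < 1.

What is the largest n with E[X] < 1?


We need C(n, 3) · 3^{1 − 3} < 1, i.e. C(n, 3) < 3^{3 − 1} = 9.
Check values of n near the boundary:
  n = 3: C(3, 3) = 1; 1 < 9? YES
  n = 4: C(4, 3) = 4; 4 < 9? YES
  n = 5: C(5, 3) = 10; 10 < 9? NO
The largest n with C(n, 3) < 9 is n = 4 (where E[X] = 4/9 ≈ 0.4444444). Hence R_3(3) > 4, i.e. R_3(3) ≥ 5.

Largest n = 4; hence R_3(3) > 4.


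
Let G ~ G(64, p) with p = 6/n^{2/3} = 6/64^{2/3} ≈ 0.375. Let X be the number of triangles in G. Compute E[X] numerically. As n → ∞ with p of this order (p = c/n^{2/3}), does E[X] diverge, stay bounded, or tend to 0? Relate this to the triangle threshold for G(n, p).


Number of potential triangles: C(64, 3) = 41664.
Each occurs with probability p³ ≈ (0.375)³ ≈ 5.27343750e-02.
By linearity: E[X] = C(64, 3)·p³ ≈ 41664 · 5.27343750e-02 ≈ 2197.125000.
Since α = 2/3 < 1, p = c/n^{2/3} ≫ 1/n is above the triangle threshold p ~ 1/n. Asymptotically E[X] ~ (c³/6)·n^{3(1−α)} = (6³/6)·n^{1} → ∞; triangles are abundant w.h.p.

E[X] ≈ 2197.125000; in regime p = Θ(1/n^{2/3}) E[X] diverges (above the triangle threshold p ~ 1/n).
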